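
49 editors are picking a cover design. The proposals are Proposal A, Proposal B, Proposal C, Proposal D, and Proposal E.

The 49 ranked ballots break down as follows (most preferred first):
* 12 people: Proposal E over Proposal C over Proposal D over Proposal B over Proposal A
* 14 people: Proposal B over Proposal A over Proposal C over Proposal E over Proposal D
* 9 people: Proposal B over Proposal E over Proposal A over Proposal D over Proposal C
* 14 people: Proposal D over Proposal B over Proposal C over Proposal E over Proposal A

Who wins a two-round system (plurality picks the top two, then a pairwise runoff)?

Proposal D

Round 1 first-place votes: Proposal A 0, Proposal B 23, Proposal C 0, Proposal D 14, Proposal E 12. Proposal B and Proposal D advance.
Runoff: Proposal B is ranked above Proposal D on 23 ballots, Proposal D above Proposal B on 26.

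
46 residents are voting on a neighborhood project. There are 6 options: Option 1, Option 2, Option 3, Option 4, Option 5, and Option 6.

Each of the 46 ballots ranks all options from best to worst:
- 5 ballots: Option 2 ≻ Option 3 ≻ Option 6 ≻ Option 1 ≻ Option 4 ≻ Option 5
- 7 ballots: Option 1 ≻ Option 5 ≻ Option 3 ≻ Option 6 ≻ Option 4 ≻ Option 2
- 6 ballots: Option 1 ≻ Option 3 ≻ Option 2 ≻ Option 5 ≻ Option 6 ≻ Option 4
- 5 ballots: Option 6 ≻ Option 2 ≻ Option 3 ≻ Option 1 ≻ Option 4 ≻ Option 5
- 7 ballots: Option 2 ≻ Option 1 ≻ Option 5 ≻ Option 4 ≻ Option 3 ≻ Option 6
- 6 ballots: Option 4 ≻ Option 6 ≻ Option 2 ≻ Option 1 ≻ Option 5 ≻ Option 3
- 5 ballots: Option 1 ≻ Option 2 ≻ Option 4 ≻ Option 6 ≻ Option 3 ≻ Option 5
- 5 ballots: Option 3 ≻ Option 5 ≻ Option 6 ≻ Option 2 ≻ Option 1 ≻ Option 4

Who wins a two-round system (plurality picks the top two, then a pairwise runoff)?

Round 1 first-place votes: Option 1 18, Option 2 12, Option 3 5, Option 4 6, Option 5 0, Option 6 5. Option 1 and Option 2 advance.
Runoff: Option 1 is ranked above Option 2 on 18 ballots, Option 2 above Option 1 on 28.

Option 2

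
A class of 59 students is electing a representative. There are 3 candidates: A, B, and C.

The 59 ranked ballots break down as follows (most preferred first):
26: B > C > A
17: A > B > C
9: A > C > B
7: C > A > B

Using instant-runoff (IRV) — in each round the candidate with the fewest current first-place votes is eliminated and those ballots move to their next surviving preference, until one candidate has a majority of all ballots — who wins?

Round 1: A 26, B 26, C 7. C eliminated.
Round 2: A 33, B 26. A has a majority (≥30).

A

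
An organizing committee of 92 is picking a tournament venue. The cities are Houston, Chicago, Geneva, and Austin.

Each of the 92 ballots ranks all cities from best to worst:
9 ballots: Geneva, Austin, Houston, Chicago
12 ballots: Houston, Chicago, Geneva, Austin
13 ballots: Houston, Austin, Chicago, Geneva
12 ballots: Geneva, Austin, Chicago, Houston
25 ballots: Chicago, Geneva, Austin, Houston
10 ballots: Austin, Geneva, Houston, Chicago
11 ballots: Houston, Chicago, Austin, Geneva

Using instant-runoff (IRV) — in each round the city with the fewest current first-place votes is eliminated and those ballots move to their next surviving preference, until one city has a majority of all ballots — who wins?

Round 1: Houston 36, Chicago 25, Geneva 21, Austin 10. Austin eliminated.
Round 2: Houston 36, Chicago 25, Geneva 31. Chicago eliminated.
Round 3: Houston 36, Geneva 56. Geneva has a majority (≥47).

Geneva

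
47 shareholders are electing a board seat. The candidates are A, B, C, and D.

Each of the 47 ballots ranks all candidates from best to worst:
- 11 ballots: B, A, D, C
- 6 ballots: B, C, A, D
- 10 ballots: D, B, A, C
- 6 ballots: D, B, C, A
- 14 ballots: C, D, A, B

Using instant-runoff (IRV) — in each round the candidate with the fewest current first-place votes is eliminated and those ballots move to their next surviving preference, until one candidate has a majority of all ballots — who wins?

D

Round 1: A 0, B 17, C 14, D 16. A eliminated.
Round 2: B 17, C 14, D 16. C eliminated.
Round 3: B 17, D 30. D has a majority (≥24).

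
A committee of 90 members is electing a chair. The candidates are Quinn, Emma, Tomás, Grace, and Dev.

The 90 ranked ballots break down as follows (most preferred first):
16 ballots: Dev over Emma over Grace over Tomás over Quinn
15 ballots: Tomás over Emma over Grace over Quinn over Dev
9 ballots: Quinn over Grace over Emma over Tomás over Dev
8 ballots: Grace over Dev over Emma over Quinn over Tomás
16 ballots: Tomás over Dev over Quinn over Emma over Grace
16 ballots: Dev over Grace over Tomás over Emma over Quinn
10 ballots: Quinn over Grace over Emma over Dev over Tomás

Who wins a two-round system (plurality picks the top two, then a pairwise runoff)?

Dev

Round 1 first-place votes: Quinn 19, Emma 0, Tomás 31, Grace 8, Dev 32. Dev and Tomás advance.
Runoff: Dev is ranked above Tomás on 50 ballots, Tomás above Dev on 40.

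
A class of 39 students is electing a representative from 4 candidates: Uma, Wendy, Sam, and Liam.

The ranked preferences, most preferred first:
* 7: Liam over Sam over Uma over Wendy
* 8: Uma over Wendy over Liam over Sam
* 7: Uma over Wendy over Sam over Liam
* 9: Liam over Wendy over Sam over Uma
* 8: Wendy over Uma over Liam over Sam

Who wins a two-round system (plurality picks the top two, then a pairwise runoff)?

Round 1 first-place votes: Uma 15, Wendy 8, Sam 0, Liam 16. Liam and Uma advance.
Runoff: Liam is ranked above Uma on 16 ballots, Uma above Liam on 23.

Uma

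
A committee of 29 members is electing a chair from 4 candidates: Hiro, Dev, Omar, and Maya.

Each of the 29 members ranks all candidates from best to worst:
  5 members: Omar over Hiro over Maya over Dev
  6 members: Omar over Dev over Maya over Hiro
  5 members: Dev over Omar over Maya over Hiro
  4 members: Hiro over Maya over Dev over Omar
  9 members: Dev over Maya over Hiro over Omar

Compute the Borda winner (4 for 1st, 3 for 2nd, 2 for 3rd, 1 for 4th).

Dev

Hiro: 5×3 + 6×1 + 5×1 + 4×4 + 9×2 = 60
Dev: 5×1 + 6×3 + 5×4 + 4×2 + 9×4 = 87
Omar: 5×4 + 6×4 + 5×3 + 4×1 + 9×1 = 72
Maya: 5×2 + 6×2 + 5×2 + 4×3 + 9×3 = 71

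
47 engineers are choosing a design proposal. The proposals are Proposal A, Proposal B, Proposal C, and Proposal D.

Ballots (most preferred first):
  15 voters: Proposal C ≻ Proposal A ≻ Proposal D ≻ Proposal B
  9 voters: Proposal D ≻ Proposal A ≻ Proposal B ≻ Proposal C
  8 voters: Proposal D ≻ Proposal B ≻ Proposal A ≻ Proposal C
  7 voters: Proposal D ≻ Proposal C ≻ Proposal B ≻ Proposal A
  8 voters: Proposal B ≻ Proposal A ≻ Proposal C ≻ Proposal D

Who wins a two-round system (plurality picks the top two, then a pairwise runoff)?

Proposal D

Round 1 first-place votes: Proposal A 0, Proposal B 8, Proposal C 15, Proposal D 24. Proposal D and Proposal C advance.
Runoff: Proposal D is ranked above Proposal C on 24 ballots, Proposal C above Proposal D on 23.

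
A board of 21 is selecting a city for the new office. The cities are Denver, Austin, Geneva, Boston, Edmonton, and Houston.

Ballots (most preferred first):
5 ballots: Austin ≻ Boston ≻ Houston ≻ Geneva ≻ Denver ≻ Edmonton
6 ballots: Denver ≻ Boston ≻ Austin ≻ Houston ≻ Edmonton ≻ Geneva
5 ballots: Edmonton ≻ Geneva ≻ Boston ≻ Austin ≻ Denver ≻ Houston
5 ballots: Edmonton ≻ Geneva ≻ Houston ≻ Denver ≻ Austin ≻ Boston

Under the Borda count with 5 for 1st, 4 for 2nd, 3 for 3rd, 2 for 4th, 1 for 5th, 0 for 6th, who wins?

Denver: 5×1 + 6×5 + 5×1 + 5×2 = 50
Austin: 5×5 + 6×3 + 5×2 + 5×1 = 58
Geneva: 5×2 + 6×0 + 5×4 + 5×4 = 50
Boston: 5×4 + 6×4 + 5×3 + 5×0 = 59
Edmonton: 5×0 + 6×1 + 5×5 + 5×5 = 56
Houston: 5×3 + 6×2 + 5×0 + 5×3 = 42

Boston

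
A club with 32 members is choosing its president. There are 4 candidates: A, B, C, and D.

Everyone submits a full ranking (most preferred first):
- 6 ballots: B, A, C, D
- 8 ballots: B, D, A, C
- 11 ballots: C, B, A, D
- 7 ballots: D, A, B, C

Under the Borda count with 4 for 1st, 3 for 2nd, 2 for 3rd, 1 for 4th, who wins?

B

A: 6×3 + 8×2 + 11×2 + 7×3 = 77
B: 6×4 + 8×4 + 11×3 + 7×2 = 103
C: 6×2 + 8×1 + 11×4 + 7×1 = 71
D: 6×1 + 8×3 + 11×1 + 7×4 = 69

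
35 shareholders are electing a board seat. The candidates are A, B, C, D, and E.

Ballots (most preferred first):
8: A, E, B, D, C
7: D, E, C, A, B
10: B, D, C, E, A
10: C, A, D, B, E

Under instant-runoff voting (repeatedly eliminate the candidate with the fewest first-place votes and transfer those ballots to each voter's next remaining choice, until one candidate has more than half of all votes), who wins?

Round 1: A 8, B 10, C 10, D 7, E 0. E eliminated.
Round 2: A 8, B 10, C 10, D 7. D eliminated.
Round 3: A 8, B 10, C 17. A eliminated.
Round 4: B 18, C 17. B has a majority (≥18).

B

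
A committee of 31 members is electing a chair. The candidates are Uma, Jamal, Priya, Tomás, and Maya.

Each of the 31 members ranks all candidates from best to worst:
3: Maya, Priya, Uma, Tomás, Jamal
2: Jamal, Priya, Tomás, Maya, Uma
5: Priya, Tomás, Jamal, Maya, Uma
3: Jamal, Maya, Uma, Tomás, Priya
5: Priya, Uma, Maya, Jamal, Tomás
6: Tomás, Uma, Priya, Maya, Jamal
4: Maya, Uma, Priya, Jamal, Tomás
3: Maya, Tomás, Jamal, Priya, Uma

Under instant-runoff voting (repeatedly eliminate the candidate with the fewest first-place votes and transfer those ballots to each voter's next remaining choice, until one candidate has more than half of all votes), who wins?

Priya

Round 1: Uma 0, Jamal 5, Priya 10, Tomás 6, Maya 10. Uma eliminated.
Round 2: Jamal 5, Priya 10, Tomás 6, Maya 10. Jamal eliminated.
Round 3: Priya 12, Tomás 6, Maya 13. Tomás eliminated.
Round 4: Priya 18, Maya 13. Priya has a majority (≥16).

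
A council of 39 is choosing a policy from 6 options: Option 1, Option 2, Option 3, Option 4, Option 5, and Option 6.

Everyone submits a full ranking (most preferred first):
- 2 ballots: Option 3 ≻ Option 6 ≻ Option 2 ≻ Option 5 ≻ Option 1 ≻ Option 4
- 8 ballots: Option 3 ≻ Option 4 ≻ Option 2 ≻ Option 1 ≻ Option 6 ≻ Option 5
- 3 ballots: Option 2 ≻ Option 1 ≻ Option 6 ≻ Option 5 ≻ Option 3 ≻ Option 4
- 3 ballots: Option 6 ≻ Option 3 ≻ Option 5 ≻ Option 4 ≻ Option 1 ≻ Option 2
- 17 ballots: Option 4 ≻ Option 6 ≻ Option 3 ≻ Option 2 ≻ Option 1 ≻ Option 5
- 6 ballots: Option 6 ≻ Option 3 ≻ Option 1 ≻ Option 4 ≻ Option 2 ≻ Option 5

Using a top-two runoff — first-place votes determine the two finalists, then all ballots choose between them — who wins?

Round 1 first-place votes: Option 1 0, Option 2 3, Option 3 10, Option 4 17, Option 5 0, Option 6 9. Option 4 and Option 3 advance.
Runoff: Option 4 is ranked above Option 3 on 17 ballots, Option 3 above Option 4 on 22.

Option 3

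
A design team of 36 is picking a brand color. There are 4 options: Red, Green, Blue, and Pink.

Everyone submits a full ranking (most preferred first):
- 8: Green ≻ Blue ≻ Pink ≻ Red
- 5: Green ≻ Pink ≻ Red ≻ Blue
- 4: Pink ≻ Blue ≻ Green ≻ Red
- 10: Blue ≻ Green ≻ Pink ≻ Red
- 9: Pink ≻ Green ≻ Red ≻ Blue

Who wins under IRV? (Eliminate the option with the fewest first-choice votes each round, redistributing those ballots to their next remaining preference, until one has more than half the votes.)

Green

Round 1: Red 0, Green 13, Blue 10, Pink 13. Red eliminated.
Round 2: Green 13, Blue 10, Pink 13. Blue eliminated.
Round 3: Green 23, Pink 13. Green has a majority (≥19).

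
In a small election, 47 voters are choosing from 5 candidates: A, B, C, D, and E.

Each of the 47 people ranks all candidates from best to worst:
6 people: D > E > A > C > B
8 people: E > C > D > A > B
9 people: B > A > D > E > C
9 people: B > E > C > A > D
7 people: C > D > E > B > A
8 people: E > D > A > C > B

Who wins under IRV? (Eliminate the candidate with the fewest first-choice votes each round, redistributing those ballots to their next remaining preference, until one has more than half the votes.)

E

Round 1: A 0, B 18, C 7, D 6, E 16. A eliminated.
Round 2: B 18, C 7, D 6, E 16. D eliminated.
Round 3: B 18, C 7, E 22. C eliminated.
Round 4: B 18, E 29. E has a majority (≥24).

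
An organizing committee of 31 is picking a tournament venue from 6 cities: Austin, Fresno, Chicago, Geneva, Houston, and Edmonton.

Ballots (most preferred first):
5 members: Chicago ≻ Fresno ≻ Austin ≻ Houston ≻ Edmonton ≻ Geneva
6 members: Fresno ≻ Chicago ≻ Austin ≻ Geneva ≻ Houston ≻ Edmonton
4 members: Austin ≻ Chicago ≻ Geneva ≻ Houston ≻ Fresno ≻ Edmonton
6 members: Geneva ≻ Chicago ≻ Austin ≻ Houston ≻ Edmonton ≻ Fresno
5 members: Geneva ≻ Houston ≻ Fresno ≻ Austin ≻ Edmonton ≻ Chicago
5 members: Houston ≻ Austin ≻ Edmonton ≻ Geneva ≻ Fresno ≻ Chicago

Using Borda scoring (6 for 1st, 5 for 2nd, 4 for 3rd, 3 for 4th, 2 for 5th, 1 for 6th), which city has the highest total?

Austin

Austin: 5×4 + 6×4 + 4×6 + 6×4 + 5×3 + 5×5 = 132
Fresno: 5×5 + 6×6 + 4×2 + 6×1 + 5×4 + 5×2 = 105
Chicago: 5×6 + 6×5 + 4×5 + 6×5 + 5×1 + 5×1 = 120
Geneva: 5×1 + 6×3 + 4×4 + 6×6 + 5×6 + 5×3 = 120
Houston: 5×3 + 6×2 + 4×3 + 6×3 + 5×5 + 5×6 = 112
Edmonton: 5×2 + 6×1 + 4×1 + 6×2 + 5×2 + 5×4 = 62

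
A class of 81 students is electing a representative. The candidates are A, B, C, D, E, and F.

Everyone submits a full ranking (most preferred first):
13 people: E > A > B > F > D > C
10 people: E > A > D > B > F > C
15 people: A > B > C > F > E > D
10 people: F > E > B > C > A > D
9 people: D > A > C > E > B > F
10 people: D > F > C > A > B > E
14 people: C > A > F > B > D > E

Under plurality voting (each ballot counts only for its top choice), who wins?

E

First-place votes: A 15, B 0, C 14, D 19, E 23, F 10.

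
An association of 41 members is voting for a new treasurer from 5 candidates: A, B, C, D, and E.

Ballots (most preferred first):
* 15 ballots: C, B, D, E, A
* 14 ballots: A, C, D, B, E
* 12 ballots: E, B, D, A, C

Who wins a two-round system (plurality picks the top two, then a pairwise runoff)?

Round 1 first-place votes: A 14, B 0, C 15, D 0, E 12. C and A advance.
Runoff: C is ranked above A on 15 ballots, A above C on 26.

A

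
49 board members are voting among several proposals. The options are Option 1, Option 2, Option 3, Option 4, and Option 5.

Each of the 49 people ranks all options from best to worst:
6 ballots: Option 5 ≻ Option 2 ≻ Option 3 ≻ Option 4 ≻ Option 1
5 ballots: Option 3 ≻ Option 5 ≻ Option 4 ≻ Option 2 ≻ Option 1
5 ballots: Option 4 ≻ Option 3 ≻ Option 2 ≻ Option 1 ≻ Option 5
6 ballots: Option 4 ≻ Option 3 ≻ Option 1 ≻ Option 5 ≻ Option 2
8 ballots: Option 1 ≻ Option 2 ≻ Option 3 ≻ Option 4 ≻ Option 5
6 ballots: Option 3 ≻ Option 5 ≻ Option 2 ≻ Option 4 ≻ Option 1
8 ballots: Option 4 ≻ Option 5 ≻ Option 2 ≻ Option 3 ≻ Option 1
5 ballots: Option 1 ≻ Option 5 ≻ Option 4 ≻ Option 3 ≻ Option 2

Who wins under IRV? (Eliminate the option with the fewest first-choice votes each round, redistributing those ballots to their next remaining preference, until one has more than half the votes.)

Round 1: Option 1 13, Option 2 0, Option 3 11, Option 4 19, Option 5 6. Option 2 eliminated.
Round 2: Option 1 13, Option 3 11, Option 4 19, Option 5 6. Option 5 eliminated.
Round 3: Option 1 13, Option 3 17, Option 4 19. Option 1 eliminated.
Round 4: Option 3 25, Option 4 24. Option 3 has a majority (≥25).

Option 3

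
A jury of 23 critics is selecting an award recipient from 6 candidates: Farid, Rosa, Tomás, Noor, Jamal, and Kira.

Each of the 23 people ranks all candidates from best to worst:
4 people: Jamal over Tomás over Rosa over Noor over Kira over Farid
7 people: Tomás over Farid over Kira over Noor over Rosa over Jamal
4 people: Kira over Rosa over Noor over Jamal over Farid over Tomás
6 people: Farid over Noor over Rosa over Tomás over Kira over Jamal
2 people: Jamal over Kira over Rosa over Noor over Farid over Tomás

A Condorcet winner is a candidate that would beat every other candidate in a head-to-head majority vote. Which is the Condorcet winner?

Farid

Farid vs Rosa: 13–10
Farid vs Tomás: 12–11
Farid vs Noor: 13–10
Farid vs Jamal: 13–10
Farid vs Kira: 13–10
Farid beats every other candidate.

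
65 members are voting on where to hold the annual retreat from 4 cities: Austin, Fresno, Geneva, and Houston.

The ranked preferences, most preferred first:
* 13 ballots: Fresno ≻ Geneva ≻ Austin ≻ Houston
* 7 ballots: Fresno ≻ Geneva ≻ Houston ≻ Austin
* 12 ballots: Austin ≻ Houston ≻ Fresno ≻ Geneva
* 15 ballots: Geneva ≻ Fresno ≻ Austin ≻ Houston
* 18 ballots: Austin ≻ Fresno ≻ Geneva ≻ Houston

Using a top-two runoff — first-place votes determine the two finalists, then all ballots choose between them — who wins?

Fresno

Round 1 first-place votes: Austin 30, Fresno 20, Geneva 15, Houston 0. Austin and Fresno advance.
Runoff: Austin is ranked above Fresno on 30 ballots, Fresno above Austin on 35.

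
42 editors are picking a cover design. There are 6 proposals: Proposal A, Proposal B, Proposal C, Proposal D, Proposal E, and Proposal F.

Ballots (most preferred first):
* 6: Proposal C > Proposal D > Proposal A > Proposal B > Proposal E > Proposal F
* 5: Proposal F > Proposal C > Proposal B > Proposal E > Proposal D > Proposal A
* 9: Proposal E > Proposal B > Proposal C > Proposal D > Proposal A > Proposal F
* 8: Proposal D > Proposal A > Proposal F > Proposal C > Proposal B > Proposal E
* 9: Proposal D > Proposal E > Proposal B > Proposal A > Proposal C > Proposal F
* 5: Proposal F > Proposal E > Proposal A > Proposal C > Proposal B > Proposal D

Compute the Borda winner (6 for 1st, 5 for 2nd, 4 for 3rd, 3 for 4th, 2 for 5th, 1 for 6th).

Proposal D

Proposal A: 6×4 + 5×1 + 9×2 + 8×5 + 9×3 + 5×4 = 134
Proposal B: 6×3 + 5×4 + 9×5 + 8×2 + 9×4 + 5×2 = 145
Proposal C: 6×6 + 5×5 + 9×4 + 8×3 + 9×2 + 5×3 = 154
Proposal D: 6×5 + 5×2 + 9×3 + 8×6 + 9×6 + 5×1 = 174
Proposal E: 6×2 + 5×3 + 9×6 + 8×1 + 9×5 + 5×5 = 159
Proposal F: 6×1 + 5×6 + 9×1 + 8×4 + 9×1 + 5×6 = 116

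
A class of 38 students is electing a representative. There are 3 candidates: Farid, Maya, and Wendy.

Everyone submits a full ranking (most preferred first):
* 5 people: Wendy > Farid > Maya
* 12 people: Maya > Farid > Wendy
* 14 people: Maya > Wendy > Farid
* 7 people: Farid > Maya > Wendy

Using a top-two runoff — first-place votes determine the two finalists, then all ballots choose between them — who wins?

Round 1 first-place votes: Farid 7, Maya 26, Wendy 5. Maya and Farid advance.
Runoff: Maya is ranked above Farid on 26 ballots, Farid above Maya on 12.

Maya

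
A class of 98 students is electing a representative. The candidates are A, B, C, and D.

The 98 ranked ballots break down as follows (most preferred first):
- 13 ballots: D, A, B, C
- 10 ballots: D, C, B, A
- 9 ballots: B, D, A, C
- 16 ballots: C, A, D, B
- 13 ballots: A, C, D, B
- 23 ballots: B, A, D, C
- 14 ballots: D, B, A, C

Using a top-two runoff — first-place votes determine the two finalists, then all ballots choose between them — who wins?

D

Round 1 first-place votes: A 13, B 32, C 16, D 37. D and B advance.
Runoff: D is ranked above B on 66 ballots, B above D on 32.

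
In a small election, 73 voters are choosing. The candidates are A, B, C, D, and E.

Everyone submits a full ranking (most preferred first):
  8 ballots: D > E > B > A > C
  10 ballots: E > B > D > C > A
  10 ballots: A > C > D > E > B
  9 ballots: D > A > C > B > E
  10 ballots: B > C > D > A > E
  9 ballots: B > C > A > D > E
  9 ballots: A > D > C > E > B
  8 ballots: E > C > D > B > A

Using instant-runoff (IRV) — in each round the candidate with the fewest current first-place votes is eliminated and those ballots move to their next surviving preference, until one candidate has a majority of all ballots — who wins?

A

Round 1: A 19, B 19, C 0, D 17, E 18. C eliminated.
Round 2: A 19, B 19, D 17, E 18. D eliminated.
Round 3: A 28, B 19, E 26. B eliminated.
Round 4: A 47, E 26. A has a majority (≥37).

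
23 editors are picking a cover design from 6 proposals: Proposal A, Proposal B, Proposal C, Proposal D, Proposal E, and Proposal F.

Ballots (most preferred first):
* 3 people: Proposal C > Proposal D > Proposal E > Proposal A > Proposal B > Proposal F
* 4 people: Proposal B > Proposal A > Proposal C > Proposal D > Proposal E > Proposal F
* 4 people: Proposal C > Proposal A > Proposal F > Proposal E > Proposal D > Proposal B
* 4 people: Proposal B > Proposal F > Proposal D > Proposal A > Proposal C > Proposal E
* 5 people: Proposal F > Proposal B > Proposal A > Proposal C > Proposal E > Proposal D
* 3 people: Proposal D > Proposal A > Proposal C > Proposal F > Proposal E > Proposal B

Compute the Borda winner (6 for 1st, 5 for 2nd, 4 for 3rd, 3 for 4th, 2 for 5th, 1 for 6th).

Proposal A: 3×3 + 4×5 + 4×5 + 4×3 + 5×4 + 3×5 = 96
Proposal B: 3×2 + 4×6 + 4×1 + 4×6 + 5×5 + 3×1 = 86
Proposal C: 3×6 + 4×4 + 4×6 + 4×2 + 5×3 + 3×4 = 93
Proposal D: 3×5 + 4×3 + 4×2 + 4×4 + 5×1 + 3×6 = 74
Proposal E: 3×4 + 4×2 + 4×3 + 4×1 + 5×2 + 3×2 = 52
Proposal F: 3×1 + 4×1 + 4×4 + 4×5 + 5×6 + 3×3 = 82

Proposal A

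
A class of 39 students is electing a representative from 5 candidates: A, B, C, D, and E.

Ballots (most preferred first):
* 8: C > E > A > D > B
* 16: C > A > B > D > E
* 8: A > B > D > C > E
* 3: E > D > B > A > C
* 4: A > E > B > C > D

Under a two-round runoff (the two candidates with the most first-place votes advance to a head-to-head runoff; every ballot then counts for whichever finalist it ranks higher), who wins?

Round 1 first-place votes: A 12, B 0, C 24, D 0, E 3. C and A advance.
Runoff: C is ranked above A on 24 ballots, A above C on 15.

C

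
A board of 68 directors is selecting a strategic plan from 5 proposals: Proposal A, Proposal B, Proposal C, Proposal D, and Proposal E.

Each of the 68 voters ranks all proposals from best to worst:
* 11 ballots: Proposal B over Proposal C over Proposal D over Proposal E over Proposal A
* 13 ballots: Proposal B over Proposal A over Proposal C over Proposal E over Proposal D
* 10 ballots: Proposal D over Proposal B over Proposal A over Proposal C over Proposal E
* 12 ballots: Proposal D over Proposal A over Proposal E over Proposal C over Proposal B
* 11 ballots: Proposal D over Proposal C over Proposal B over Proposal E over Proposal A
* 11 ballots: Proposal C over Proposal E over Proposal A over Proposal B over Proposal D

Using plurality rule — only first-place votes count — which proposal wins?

First-place votes: Proposal A 0, Proposal B 24, Proposal C 11, Proposal D 33, Proposal E 0.

Proposal D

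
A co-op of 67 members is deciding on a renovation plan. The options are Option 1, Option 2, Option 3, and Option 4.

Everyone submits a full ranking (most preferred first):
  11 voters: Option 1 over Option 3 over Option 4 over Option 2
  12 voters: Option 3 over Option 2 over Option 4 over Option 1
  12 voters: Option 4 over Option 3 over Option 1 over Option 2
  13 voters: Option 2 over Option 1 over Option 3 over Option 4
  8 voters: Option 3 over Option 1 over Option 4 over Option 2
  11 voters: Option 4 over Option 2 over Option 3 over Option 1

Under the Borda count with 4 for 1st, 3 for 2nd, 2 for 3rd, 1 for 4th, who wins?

Option 3

Option 1: 11×4 + 12×1 + 12×2 + 13×3 + 8×3 + 11×1 = 154
Option 2: 11×1 + 12×3 + 12×1 + 13×4 + 8×1 + 11×3 = 152
Option 3: 11×3 + 12×4 + 12×3 + 13×2 + 8×4 + 11×2 = 197
Option 4: 11×2 + 12×2 + 12×4 + 13×1 + 8×2 + 11×4 = 167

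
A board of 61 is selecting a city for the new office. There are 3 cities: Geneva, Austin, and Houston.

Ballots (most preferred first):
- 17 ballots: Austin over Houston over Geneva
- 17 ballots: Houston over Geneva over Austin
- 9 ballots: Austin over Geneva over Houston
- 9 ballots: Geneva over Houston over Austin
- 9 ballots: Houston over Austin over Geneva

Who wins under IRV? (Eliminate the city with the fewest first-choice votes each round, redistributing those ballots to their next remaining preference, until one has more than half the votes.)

Houston

Round 1: Geneva 9, Austin 26, Houston 26. Geneva eliminated.
Round 2: Austin 26, Houston 35. Houston has a majority (≥31).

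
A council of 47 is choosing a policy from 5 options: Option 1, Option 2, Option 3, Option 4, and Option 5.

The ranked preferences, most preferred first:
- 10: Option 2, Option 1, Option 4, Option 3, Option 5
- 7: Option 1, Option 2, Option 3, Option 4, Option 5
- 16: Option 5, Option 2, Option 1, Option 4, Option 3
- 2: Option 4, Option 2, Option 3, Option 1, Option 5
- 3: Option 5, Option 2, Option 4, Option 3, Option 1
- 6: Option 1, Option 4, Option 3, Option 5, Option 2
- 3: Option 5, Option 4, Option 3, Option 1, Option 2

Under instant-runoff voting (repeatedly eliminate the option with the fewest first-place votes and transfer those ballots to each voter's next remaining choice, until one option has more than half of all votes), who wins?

Option 1

Round 1: Option 1 13, Option 2 10, Option 3 0, Option 4 2, Option 5 22. Option 3 eliminated.
Round 2: Option 1 13, Option 2 10, Option 4 2, Option 5 22. Option 4 eliminated.
Round 3: Option 1 13, Option 2 12, Option 5 22. Option 2 eliminated.
Round 4: Option 1 25, Option 5 22. Option 1 has a majority (≥24).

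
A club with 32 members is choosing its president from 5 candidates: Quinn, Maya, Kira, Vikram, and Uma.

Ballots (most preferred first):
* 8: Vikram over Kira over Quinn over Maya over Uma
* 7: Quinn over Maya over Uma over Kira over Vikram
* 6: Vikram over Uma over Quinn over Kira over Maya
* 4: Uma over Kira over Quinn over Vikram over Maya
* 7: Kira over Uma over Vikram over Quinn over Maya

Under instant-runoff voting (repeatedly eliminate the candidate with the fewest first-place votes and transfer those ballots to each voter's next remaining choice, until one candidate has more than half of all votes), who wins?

Round 1: Quinn 7, Maya 0, Kira 7, Vikram 14, Uma 4. Maya eliminated.
Round 2: Quinn 7, Kira 7, Vikram 14, Uma 4. Uma eliminated.
Round 3: Quinn 7, Kira 11, Vikram 14. Quinn eliminated.
Round 4: Kira 18, Vikram 14. Kira has a majority (≥17).

Kira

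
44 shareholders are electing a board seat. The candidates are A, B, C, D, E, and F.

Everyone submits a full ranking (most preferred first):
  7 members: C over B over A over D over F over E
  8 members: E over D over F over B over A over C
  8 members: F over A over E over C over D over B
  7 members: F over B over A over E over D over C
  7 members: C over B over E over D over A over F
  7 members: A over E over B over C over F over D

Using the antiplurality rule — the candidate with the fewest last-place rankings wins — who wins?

Last-place votes: A 0, B 8, C 15, D 7, E 7, F 7.

A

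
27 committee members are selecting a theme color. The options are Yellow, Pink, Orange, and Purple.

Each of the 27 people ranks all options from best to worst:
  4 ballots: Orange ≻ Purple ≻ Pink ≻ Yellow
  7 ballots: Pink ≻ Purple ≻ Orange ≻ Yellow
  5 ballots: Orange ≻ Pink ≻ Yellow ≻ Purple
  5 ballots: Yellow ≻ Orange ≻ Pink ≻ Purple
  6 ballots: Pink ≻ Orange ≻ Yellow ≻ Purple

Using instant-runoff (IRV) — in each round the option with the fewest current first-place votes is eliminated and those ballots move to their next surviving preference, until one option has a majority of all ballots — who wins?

Orange

Round 1: Yellow 5, Pink 13, Orange 9, Purple 0. Purple eliminated.
Round 2: Yellow 5, Pink 13, Orange 9. Yellow eliminated.
Round 3: Pink 13, Orange 14. Orange has a majority (≥14).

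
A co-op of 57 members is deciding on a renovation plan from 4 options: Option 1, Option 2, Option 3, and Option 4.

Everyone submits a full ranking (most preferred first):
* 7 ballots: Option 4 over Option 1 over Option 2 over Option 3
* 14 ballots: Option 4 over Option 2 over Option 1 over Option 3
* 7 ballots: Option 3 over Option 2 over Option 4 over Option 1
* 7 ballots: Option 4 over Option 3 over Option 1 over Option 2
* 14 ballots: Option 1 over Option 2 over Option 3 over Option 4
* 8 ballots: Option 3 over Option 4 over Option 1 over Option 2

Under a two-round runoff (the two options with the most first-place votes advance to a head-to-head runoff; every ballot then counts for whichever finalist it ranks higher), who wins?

Round 1 first-place votes: Option 1 14, Option 2 0, Option 3 15, Option 4 28. Option 4 and Option 3 advance.
Runoff: Option 4 is ranked above Option 3 on 28 ballots, Option 3 above Option 4 on 29.

Option 3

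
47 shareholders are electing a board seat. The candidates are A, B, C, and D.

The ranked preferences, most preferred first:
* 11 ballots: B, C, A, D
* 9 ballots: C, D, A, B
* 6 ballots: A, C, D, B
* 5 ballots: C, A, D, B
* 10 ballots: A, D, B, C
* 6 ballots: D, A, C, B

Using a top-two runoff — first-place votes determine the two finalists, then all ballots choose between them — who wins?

C

Round 1 first-place votes: A 16, B 11, C 14, D 6. A and C advance.
Runoff: A is ranked above C on 22 ballots, C above A on 25.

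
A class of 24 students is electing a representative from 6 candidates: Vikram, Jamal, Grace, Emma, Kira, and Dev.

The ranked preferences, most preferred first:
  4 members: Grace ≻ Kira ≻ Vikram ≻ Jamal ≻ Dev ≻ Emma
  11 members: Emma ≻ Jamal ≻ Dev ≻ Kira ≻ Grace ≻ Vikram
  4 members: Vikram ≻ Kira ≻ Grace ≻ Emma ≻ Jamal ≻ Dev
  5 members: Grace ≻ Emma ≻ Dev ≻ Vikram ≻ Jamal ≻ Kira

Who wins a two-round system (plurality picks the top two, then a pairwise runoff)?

Grace

Round 1 first-place votes: Vikram 4, Jamal 0, Grace 9, Emma 11, Kira 0, Dev 0. Emma and Grace advance.
Runoff: Emma is ranked above Grace on 11 ballots, Grace above Emma on 13.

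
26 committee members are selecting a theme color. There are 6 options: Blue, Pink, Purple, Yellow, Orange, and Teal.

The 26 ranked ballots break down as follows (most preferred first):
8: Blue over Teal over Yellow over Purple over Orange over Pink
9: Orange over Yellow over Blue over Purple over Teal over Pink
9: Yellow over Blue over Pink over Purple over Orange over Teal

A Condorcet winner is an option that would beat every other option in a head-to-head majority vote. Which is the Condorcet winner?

Yellow vs Blue: 18–8
Yellow vs Pink: 26–0
Yellow vs Purple: 26–0
Yellow vs Orange: 17–9
Yellow vs Teal: 18–8
Yellow beats every other option.

Yellow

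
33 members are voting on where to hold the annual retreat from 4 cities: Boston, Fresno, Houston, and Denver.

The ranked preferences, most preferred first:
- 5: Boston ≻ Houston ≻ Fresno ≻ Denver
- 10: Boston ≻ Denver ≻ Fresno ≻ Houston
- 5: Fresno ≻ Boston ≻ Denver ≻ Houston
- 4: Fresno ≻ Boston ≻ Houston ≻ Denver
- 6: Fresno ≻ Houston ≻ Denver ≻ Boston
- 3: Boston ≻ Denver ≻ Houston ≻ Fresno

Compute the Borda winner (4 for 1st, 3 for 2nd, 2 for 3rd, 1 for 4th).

Boston

Boston: 5×4 + 10×4 + 5×3 + 4×3 + 6×1 + 3×4 = 105
Fresno: 5×2 + 10×2 + 5×4 + 4×4 + 6×4 + 3×1 = 93
Houston: 5×3 + 10×1 + 5×1 + 4×2 + 6×3 + 3×2 = 62
Denver: 5×1 + 10×3 + 5×2 + 4×1 + 6×2 + 3×3 = 70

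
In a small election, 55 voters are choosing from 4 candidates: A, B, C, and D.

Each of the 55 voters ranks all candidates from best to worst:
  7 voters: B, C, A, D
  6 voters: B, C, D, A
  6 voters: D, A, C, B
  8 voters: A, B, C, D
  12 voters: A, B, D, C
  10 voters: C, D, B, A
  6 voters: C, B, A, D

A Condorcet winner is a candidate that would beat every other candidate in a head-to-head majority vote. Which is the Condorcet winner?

B vs A: 29–26
B vs C: 33–22
B vs D: 39–16
B beats every other candidate.

B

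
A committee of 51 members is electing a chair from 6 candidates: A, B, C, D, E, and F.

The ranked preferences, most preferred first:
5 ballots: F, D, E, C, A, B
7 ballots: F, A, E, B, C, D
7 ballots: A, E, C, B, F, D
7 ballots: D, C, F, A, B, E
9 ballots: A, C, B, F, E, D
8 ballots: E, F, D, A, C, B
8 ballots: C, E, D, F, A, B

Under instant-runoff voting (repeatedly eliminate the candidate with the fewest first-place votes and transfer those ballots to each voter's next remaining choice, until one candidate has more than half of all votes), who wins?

F

Round 1: A 16, B 0, C 8, D 7, E 8, F 12. B eliminated.
Round 2: A 16, C 8, D 7, E 8, F 12. D eliminated.
Round 3: A 16, C 15, E 8, F 12. E eliminated.
Round 4: A 16, C 15, F 20. C eliminated.
Round 5: A 16, F 35. F has a majority (≥26).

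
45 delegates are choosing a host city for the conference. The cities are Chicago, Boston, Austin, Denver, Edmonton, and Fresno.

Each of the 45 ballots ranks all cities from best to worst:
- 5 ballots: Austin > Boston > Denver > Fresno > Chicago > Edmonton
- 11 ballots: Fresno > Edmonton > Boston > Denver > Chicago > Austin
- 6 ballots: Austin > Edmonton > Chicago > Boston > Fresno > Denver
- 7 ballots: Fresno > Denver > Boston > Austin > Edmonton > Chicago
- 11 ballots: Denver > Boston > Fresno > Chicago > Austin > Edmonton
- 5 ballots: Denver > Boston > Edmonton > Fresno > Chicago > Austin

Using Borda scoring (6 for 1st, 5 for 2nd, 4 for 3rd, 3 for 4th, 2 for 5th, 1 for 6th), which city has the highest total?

Chicago: 5×2 + 11×2 + 6×4 + 7×1 + 11×3 + 5×2 = 106
Boston: 5×5 + 11×4 + 6×3 + 7×4 + 11×5 + 5×5 = 195
Austin: 5×6 + 11×1 + 6×6 + 7×3 + 11×2 + 5×1 = 125
Denver: 5×4 + 11×3 + 6×1 + 7×5 + 11×6 + 5×6 = 190
Edmonton: 5×1 + 11×5 + 6×5 + 7×2 + 11×1 + 5×4 = 135
Fresno: 5×3 + 11×6 + 6×2 + 7×6 + 11×4 + 5×3 = 194

Boston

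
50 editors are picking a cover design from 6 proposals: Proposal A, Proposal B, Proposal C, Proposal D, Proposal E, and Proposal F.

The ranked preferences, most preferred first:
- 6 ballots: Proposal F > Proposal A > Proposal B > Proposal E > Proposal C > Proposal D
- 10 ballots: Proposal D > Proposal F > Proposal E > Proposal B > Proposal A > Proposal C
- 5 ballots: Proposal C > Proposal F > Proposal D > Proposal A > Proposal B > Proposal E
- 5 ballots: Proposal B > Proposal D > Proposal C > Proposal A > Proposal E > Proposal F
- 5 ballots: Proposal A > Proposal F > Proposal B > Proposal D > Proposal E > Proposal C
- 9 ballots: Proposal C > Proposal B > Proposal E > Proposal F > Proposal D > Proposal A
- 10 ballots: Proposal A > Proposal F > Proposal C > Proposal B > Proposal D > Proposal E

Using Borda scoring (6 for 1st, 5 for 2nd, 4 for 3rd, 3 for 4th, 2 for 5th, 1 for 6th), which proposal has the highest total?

Proposal A: 6×5 + 10×2 + 5×3 + 5×3 + 5×6 + 9×1 + 10×6 = 179
Proposal B: 6×4 + 10×3 + 5×2 + 5×6 + 5×4 + 9×5 + 10×3 = 189
Proposal C: 6×2 + 10×1 + 5×6 + 5×4 + 5×1 + 9×6 + 10×4 = 171
Proposal D: 6×1 + 10×6 + 5×4 + 5×5 + 5×3 + 9×2 + 10×2 = 164
Proposal E: 6×3 + 10×4 + 5×1 + 5×2 + 5×2 + 9×4 + 10×1 = 129
Proposal F: 6×6 + 10×5 + 5×5 + 5×1 + 5×5 + 9×3 + 10×5 = 218

Proposal F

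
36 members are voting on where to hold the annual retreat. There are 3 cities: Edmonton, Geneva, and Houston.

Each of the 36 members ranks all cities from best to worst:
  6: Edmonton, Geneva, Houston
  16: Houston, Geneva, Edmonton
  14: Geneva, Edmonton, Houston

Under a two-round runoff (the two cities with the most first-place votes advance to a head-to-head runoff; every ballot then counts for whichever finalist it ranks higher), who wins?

Geneva

Round 1 first-place votes: Edmonton 6, Geneva 14, Houston 16. Houston and Geneva advance.
Runoff: Houston is ranked above Geneva on 16 ballots, Geneva above Houston on 20.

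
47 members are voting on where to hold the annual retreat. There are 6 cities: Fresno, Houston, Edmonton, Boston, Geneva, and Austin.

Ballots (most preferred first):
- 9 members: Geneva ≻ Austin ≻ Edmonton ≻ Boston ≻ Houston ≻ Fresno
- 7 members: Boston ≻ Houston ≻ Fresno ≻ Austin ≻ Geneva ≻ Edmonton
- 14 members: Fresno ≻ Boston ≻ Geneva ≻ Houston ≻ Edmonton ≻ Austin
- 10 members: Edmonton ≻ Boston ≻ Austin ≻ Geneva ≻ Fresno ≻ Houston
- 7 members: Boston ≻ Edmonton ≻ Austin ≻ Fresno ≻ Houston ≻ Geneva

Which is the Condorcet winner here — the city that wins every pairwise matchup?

Boston vs Fresno: 33–14
Boston vs Houston: 47–0
Boston vs Edmonton: 28–19
Boston vs Geneva: 38–9
Boston vs Austin: 38–9
Boston beats every other city.

Boston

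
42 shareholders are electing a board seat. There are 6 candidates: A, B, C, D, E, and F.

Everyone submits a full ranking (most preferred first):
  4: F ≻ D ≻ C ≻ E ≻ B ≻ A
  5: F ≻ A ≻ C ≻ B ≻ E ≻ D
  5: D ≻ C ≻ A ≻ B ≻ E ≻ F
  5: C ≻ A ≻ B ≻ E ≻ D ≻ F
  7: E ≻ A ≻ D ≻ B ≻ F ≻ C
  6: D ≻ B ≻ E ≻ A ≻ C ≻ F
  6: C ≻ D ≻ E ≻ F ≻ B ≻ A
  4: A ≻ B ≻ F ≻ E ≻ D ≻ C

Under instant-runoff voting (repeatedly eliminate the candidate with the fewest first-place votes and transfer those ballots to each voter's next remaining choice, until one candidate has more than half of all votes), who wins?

D

Round 1: A 4, B 0, C 11, D 11, E 7, F 9. B eliminated.
Round 2: A 4, C 11, D 11, E 7, F 9. A eliminated.
Round 3: C 11, D 11, E 7, F 13. E eliminated.
Round 4: C 11, D 18, F 13. C eliminated.
Round 5: D 29, F 13. D has a majority (≥22).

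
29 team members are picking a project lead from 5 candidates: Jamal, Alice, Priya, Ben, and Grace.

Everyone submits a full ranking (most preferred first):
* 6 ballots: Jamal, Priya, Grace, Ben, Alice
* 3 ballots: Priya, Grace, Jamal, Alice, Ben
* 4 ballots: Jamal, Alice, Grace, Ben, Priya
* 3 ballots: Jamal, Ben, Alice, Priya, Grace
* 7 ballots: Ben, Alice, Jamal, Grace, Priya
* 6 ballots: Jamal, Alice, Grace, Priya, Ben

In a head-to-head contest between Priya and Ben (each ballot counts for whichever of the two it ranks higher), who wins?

Priya is ranked above Ben on 15 ballots; Ben above Priya on 14.

Priya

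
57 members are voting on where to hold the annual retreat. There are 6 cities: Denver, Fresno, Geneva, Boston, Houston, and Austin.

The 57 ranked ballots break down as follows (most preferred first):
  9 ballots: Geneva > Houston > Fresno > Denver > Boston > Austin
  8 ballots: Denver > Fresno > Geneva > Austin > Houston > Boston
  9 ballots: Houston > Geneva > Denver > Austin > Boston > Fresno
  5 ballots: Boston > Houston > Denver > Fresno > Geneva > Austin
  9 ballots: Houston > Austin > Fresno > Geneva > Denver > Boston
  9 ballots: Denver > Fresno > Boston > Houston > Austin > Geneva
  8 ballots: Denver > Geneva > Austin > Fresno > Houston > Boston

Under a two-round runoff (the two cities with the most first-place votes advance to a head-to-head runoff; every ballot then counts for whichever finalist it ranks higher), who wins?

Round 1 first-place votes: Denver 25, Fresno 0, Geneva 9, Boston 5, Houston 18, Austin 0. Denver and Houston advance.
Runoff: Denver is ranked above Houston on 25 ballots, Houston above Denver on 32.

Houston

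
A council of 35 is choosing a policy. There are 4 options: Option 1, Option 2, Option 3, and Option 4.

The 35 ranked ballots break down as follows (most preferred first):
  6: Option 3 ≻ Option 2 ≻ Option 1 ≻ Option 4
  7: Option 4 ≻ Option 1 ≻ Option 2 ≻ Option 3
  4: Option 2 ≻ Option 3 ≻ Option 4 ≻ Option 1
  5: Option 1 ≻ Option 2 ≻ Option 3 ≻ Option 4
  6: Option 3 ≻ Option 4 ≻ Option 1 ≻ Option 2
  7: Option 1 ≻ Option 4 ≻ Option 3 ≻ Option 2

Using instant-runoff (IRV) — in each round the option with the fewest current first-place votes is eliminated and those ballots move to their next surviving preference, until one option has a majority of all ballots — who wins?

Option 1

Round 1: Option 1 12, Option 2 4, Option 3 12, Option 4 7. Option 2 eliminated.
Round 2: Option 1 12, Option 3 16, Option 4 7. Option 4 eliminated.
Round 3: Option 1 19, Option 3 16. Option 1 has a majority (≥18).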